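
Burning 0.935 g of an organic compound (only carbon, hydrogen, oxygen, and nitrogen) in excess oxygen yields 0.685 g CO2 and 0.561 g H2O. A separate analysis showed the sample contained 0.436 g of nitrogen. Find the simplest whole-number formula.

CH4N2O

mol C = 0.685 / 44.01 = 0.01556; mass C = 0.01556 × 12.01 = 0.1869 g
mol H = 2 × (0.561 / 18.02) = 0.06226; mass H = 0.06226 × 1.008 = 0.06276 g
mol N = 0.436 / 14.01 = 0.03112
mass O = 0.935 − (0.6857) = 0.2493 g → mol O = 0.01558
Divide by the smallest (0.01556 mol C): C 1.000, H 4.000, N 1.999, O 1.001
→ CH4N2O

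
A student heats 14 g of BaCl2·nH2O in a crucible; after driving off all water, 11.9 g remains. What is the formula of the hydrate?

BaCl2·2H2O

Mass of water lost = 14 − 11.9 = 2.1 g → 2.1 / 18.02 = 0.1165 mol H2O
Molar mass of BaCl2 = 208.23 g/mol → mol BaCl2 = 11.9 / 208.23 = 0.05715
n = 0.1165 / 0.05715 = 2.04 ≈ 2 → BaCl2·2H2O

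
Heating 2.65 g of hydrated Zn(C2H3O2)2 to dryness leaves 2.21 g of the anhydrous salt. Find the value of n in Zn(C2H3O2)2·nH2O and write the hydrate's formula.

Zn(C2H3O2)2·2H2O

Mass of water lost = 2.65 − 2.21 = 0.44 g → 0.44 / 18.02 = 0.02442 mol H2O
Molar mass of Zn(C2H3O2)2 = 183.47 g/mol → mol Zn(C2H3O2)2 = 2.21 / 183.47 = 0.01205
n = 0.02442 / 0.01205 = 2.03 ≈ 2 → Zn(C2H3O2)2·2H2O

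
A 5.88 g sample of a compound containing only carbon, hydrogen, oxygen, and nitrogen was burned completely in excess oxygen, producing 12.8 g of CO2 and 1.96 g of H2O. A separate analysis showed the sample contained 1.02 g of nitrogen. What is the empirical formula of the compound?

C4H3NO

mol C = 12.8 / 44.01 = 0.2908; mass C = 0.2908 × 12.01 = 3.493 g
mol H = 2 × (1.96 / 18.02) = 0.2175; mass H = 0.2175 × 1.008 = 0.2193 g
mol N = 1.02 / 14.01 = 0.07281
mass O = 5.88 − (4.732) = 1.148 g → mol O = 0.07173
Divide by the smallest (0.07173 mol O): C 4.055, H 3.033, N 1.015, O 1.000
≈ 4:3:1:1 → C4H3NO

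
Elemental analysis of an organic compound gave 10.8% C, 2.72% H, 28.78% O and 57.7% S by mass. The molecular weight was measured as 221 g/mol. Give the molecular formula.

C2H6O4S4

Assume 100 g: 10.8 g C, 2.72 g H, 28.78 g O, 57.7 g S.
Moles — C: 10.8 / 12.01 = 0.8993 mol; H: 2.72 / 1.008 = 2.698 mol; O: 28.78 / 16.00 = 1.799 mol; S: 57.7 / 32.07 = 1.799 mol
Smallest is C at 0.8993 mol; normalising gives C 1.000, H 3.001, O 2.000, S 2.001
→ CH3O2S2
Empirical-formula mass = 111.17 g/mol
n = 221 / 111.17 = 1.99 ≈ 2
Molecular formula = (CH3O2S2)×2 = C2H6O4S4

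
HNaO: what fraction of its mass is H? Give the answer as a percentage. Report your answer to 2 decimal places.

2.52%

Molar mass = 1(1.008) + 1(22.99) + 1(16.00) = 39.998 g/mol
Mass of H per mole = 1 × 1.008 = 1.008 g
% H = 1.008 / 39.998 × 100 = 2.52%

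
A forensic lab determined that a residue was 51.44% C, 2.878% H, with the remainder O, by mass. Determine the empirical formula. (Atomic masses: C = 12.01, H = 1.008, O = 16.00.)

Assume 100 g: 51.44 g C, 2.878 g H, 45.682 g O.
Moles — C: 51.44 / 12.01 = 4.283 mol; H: 2.878 / 1.008 = 2.855 mol; O: 45.682 / 16.00 = 2.855 mol
Smallest is O at 2.855 mol; normalising gives C 1.500, H 1.000, O 1.000
×2: C 3.00, H 2.00, O 2.00 → C3H2O2

C3H2O2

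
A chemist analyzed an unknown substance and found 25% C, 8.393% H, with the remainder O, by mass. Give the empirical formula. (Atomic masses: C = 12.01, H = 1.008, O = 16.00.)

CH4O2

Assume 100 g: 25 g C, 8.393 g H, 66.607 g O.
Moles — C: 25 / 12.01 = 2.082 mol; H: 8.393 / 1.008 = 8.326 mol; O: 66.607 / 16.00 = 4.163 mol
Smallest is C at 2.082 mol; normalising gives C 1.000, H 4.000, O 2.000
→ CH4O2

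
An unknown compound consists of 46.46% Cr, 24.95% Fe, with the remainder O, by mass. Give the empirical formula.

Cr2FeO4

Assume 100 g: 46.46 g Cr, 24.95 g Fe, 28.59 g O.
n(Cr) = 46.46/52.00 = 0.8935, n(Fe) = 24.95/55.85 = 0.4467, n(O) = 28.59/16.00 = 1.787
Smallest is Fe at 0.4467 mol; normalising gives Cr 2.000, Fe 1.000, O 4.000
Ratio ≈ 2:1:4, so the empirical formula is Cr2FeO4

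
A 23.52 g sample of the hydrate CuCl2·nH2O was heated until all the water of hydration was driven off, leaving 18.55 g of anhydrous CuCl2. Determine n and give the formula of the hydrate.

CuCl2·2H2O

Mass of water lost = 23.52 − 18.55 = 4.97 g → 4.97 / 18.02 = 0.2758 mol H2O
Molar mass of CuCl2 = 134.45 g/mol → mol CuCl2 = 18.55 / 134.45 = 0.138
n = 0.2758 / 0.138 = 2.00 ≈ 2 → CuCl2·2H2O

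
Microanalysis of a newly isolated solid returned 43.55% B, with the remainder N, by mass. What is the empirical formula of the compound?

Assume 100 g: 43.55 g B, 56.45 g N.
Moles — B: 43.55 / 10.81 = 4.029 mol; N: 56.45 / 14.01 = 4.029 mol
Divide by the smallest (4.029 mol B): B 1.000, N 1.000
→ BN

BN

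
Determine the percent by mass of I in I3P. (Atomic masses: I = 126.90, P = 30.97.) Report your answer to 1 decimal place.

92.5%

Molar mass = 3(126.90) + 1(30.97) = 411.670 g/mol
Mass of I per mole = 3 × 126.90 = 380.700 g
% I = 380.700 / 411.670 × 100 = 92.5%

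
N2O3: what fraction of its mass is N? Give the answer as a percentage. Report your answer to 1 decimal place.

Molar mass = 2(14.01) + 3(16.00) = 76.020 g/mol
Mass of N per mole = 2 × 14.01 = 28.020 g
% N = 28.020 / 76.020 × 100 = 36.9%

36.9%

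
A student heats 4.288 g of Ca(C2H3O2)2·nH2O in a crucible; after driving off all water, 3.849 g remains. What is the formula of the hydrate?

Ca(C2H3O2)2·H2O

Mass of water lost = 4.288 − 3.849 = 0.439 g → 0.439 / 18.02 = 0.02436 mol H2O
Molar mass of Ca(C2H3O2)2 = 158.17 g/mol → mol Ca(C2H3O2)2 = 3.849 / 158.17 = 0.02433
n = 0.02436 / 0.02433 = 1.00 ≈ 1 → Ca(C2H3O2)2·H2O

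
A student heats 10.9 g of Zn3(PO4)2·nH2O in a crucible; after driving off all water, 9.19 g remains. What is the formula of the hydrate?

Zn3(PO4)2·4H2O

Mass of water lost = 10.9 − 9.19 = 1.71 g → 1.71 / 18.02 = 0.09489 mol H2O
Molar mass of Zn3(PO4)2 = 386.08 g/mol → mol Zn3(PO4)2 = 9.19 / 386.08 = 0.0238
n = 0.09489 / 0.0238 = 3.99 ≈ 4 → Zn3(PO4)2·4H2O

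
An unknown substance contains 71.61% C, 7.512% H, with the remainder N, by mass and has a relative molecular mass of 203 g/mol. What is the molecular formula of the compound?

C12H15N3

Assume 100 g: 71.61 g C, 7.512 g H, 20.878 g N.
n(C) = 71.61/12.01 = 5.963, n(H) = 7.512/1.008 = 7.452, n(N) = 20.878/14.01 = 1.49
Ratios (÷ 1.49): C 4.001, H 5.001, N 1.000
Ratio ≈ 4:5:1, so the empirical formula is C4H5N
Empirical-formula mass = 67.09 g/mol
n = 203 / 67.09 = 3.03 ≈ 3
Molecular formula = (C4H5N)×3 = C12H15N3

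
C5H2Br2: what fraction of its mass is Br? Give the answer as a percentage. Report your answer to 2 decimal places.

Molar mass = 5(12.01) + 2(1.008) + 2(79.90) = 221.866 g/mol
Mass of Br per mole = 2 × 79.90 = 159.800 g
% Br = 159.800 / 221.866 × 100 = 72.03%

72.03%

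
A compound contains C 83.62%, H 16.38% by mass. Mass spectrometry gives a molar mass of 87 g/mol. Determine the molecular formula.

Assume 100 g: 83.62 g C, 16.38 g H.
Moles — C: 83.62 / 12.01 = 6.963 mol; H: 16.38 / 1.008 = 16.25 mol
Ratios (÷ 6.963): C 1.000, H 2.334
Multiply by 3: C 3.00, H 7.00 → C3H7
Empirical-formula mass = 43.09 g/mol
n = 87 / 43.09 = 2.02 ≈ 2
Molecular formula = (C3H7)×2 = C6H14

C6H14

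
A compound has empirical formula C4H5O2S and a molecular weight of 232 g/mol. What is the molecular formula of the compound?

Empirical-formula mass = 117.15 g/mol
n = 232 / 117.15 = 1.98 ≈ 2
Molecular formula = (C4H5O2S)2 = C8H10O4S2

C8H10O4S2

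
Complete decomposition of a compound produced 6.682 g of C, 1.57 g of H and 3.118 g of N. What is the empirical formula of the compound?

C: 6.682 g ÷ 12.01 g/mol = 0.5564 mol
H: 1.57 g ÷ 1.008 g/mol = 1.558 mol
N: 3.118 g ÷ 14.01 g/mol = 0.2226 mol
Divide by the smallest (0.2226 mol N): C 2.500, H 6.998, N 1.000
Multiply by 2: C 5.00, H 14.00, N 2.00 → C5H14N2

C5H14N2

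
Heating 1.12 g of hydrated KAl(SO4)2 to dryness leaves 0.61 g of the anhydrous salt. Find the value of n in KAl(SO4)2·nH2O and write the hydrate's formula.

KAl(SO4)2·12H2O

Mass of water lost = 1.12 − 0.61 = 0.51 g → 0.51 / 18.02 = 0.0283 mol H2O
Molar mass of KAl(SO4)2 = 258.22 g/mol → mol KAl(SO4)2 = 0.61 / 258.22 = 0.002362
n = 0.0283 / 0.002362 = 11.98 ≈ 12 → KAl(SO4)2·12H2O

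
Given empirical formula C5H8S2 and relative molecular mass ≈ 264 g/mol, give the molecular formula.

Empirical-formula mass = 132.25 g/mol
n = 264 / 132.25 = 2.00 ≈ 2
Molecular formula = (C5H8S2)2 = C10H16S4

C10H16S4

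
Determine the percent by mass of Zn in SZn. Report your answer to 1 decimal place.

67.1%

Molar mass = 1(32.07) + 1(65.38) = 97.450 g/mol
Mass of Zn per mole = 1 × 65.38 = 65.380 g
% Zn = 65.380 / 97.450 × 100 = 67.1%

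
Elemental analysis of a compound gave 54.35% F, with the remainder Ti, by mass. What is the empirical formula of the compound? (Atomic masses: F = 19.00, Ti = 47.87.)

Assume 100 g: 54.35 g F, 45.65 g Ti.
n(F) = 54.35/19.00 = 2.861, n(Ti) = 45.65/47.87 = 0.9536
Ratios (÷ 0.9536): F 3.000, Ti 1.000
Ratio ≈ 3:1, so the empirical formula is F3Ti

F3Ti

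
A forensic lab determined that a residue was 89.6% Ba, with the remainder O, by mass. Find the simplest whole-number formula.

Assume 100 g: 89.6 g Ba, 10.4 g O.
Ba: 89.6 g ÷ 137.33 g/mol = 0.6524 mol
O: 10.4 g ÷ 16.00 g/mol = 0.65 mol
Ratios (÷ 0.65): Ba 1.004, O 1.000
Ratio ≈ 1:1, so the empirical formula is BaO

BaO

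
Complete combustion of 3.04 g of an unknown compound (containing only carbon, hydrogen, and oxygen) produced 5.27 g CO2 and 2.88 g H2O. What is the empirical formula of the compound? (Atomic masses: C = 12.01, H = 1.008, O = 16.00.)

mol C = 5.27 / 44.01 = 0.1197; mass C = 0.1197 × 12.01 = 1.438 g
mol H = 2 × (2.88 / 18.02) = 0.3196; mass H = 0.3196 × 1.008 = 0.3222 g
mass O = 3.04 − (1.760) = 1.280 g → mol O = 0.07998
Smallest is O at 0.07998 mol; normalising gives C 1.497, H 3.997, O 1.000
Scaling by 2: C 2.99, H 7.99, O 2.00 → C3H8O2

C3H8O2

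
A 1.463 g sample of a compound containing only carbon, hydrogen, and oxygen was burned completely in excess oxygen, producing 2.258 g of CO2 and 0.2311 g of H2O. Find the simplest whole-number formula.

C2HO2

mol C = 2.258 / 44.01 = 0.05131; mass C = 0.05131 × 12.01 = 0.6162 g
mol H = 2 × (0.2311 / 18.02) = 0.02565; mass H = 0.02565 × 1.008 = 0.02585 g
mass O = 1.463 − (0.6420) = 0.8210 g → mol O = 0.05131
Divide by the smallest (0.02565 mol H): C 2.000, H 1.000, O 2.000
≈ 2:1:2 → C2HO2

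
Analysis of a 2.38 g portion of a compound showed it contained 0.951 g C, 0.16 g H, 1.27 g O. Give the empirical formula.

C: 0.951 g ÷ 12.01 g/mol = 0.07918 mol
H: 0.16 g ÷ 1.008 g/mol = 0.1587 mol
O: 1.27 g ÷ 16.00 g/mol = 0.07938 mol
Ratios (÷ 0.07918): C 1.000, H 2.005, O 1.002
Ratio ≈ 1:2:1, so the empirical formula is CH2O

CH2O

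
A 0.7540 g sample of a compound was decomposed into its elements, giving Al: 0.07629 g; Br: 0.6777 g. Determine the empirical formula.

Al: 0.07629 g ÷ 26.98 g/mol = 0.002828 mol
Br: 0.6777 g ÷ 79.90 g/mol = 0.008482 mol
Divide by the smallest (0.002828 mol Al): Al 1.000, Br 3.000
→ AlBr3

AlBr3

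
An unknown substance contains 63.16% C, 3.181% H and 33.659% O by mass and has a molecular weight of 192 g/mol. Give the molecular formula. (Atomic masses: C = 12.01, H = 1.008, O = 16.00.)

C10H6O4

Assume 100 g: 63.16 g C, 3.181 g H, 33.659 g O.
n(C) = 63.16/12.01 = 5.259, n(H) = 3.181/1.008 = 3.156, n(O) = 33.659/16.00 = 2.104
Smallest is O at 2.104 mol; normalising gives C 2.500, H 1.500, O 1.000
×2: C 5.00, H 3.00, O 2.00 → C5H3O2
Empirical-formula mass = 95.07 g/mol
n = 192 / 95.07 = 2.02 ≈ 2
Molecular formula = (C5H3O2)×2 = C10H6O4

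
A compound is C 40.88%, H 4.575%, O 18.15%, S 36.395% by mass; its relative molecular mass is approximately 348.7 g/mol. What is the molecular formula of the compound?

C12H16O4S4

Assume 100 g: 40.88 g C, 4.575 g H, 18.15 g O, 36.395 g S.
Moles — C: 40.88 / 12.01 = 3.404 mol; H: 4.575 / 1.008 = 4.539 mol; O: 18.15 / 16.00 = 1.134 mol; S: 36.395 / 32.07 = 1.135 mol
Divide by the smallest (1.134 mol O): C 3.001, H 4.001, O 1.000, S 1.000
≈ 3:4:1:1 → C3H4OS
Empirical-formula mass = 88.13 g/mol
n = 348.7 / 88.13 = 3.96 ≈ 4
Molecular formula = (C3H4OS)×4 = C12H16O4S4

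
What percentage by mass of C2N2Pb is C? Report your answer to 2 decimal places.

9.27%

Molar mass = 2(12.01) + 2(14.01) + 1(207.2) = 259.240 g/mol
Mass of C per mole = 2 × 12.01 = 24.020 g
% C = 24.020 / 259.240 × 100 = 9.27%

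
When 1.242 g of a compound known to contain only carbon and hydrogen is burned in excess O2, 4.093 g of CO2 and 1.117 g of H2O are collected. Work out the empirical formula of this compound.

C3H4

mol C = 4.093 / 44.01 = 0.09300; mass C = 0.09300 × 12.01 = 1.117 g
mol H = 2 × (1.117 / 18.02) = 0.1240; mass H = 0.1240 × 1.008 = 0.1250 g
Smallest is C at 0.093 mol; normalising gives C 1.000, H 1.333
×3: C 3.00, H 4.00 → C3H4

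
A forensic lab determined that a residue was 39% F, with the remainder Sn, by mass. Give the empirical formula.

Assume 100 g: 39 g F, 61 g Sn.
F: 39 g ÷ 19.00 g/mol = 2.053 mol
Sn: 61 g ÷ 118.71 g/mol = 0.5139 mol
Divide by the smallest (0.5139 mol Sn): F 3.995, Sn 1.000
≈ 4:1 → F4Sn

F4Sn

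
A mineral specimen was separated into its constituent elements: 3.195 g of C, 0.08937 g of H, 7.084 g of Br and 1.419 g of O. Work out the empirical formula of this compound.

C: 3.195 g ÷ 12.01 g/mol = 0.266 mol
H: 0.08937 g ÷ 1.008 g/mol = 0.08866 mol
Br: 7.084 g ÷ 79.90 g/mol = 0.08866 mol
O: 1.419 g ÷ 16.00 g/mol = 0.08869 mol
Divide by the smallest (0.08866 mol H): C 3.001, H 1.000, Br 1.000, O 1.000
→ C3HBrO

C3HBrO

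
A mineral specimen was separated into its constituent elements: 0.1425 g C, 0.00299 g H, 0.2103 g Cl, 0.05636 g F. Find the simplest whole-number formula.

n(C) = 0.1425/12.01 = 0.01187, n(H) = 0.00299/1.008 = 0.002966, n(Cl) = 0.2103/35.45 = 0.005932, n(F) = 0.05636/19.00 = 0.002966
Smallest is H at 0.002966 mol; normalising gives C 4.000, H 1.000, Cl 2.000, F 1.000
≈ 4:1:2:1 → C4HCl2F

C4HCl2F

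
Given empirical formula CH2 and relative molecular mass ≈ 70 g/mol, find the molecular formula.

C5H10

Empirical-formula mass = 14.03 g/mol
n = 70 / 14.03 = 4.99 ≈ 5
Molecular formula = (CH2)5 = C5H10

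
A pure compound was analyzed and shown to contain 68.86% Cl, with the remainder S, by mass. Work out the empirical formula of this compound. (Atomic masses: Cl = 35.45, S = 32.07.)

Cl2S

Assume 100 g: 68.86 g Cl, 31.14 g S.
n(Cl) = 68.86/35.45 = 1.942, n(S) = 31.14/32.07 = 0.971
Divide by the smallest (0.971 mol S): Cl 2.000, S 1.000
≈ 2:1 → Cl2S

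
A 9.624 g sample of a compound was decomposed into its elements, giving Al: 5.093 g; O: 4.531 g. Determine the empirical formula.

Al: 5.093 g ÷ 26.98 g/mol = 0.1888 mol
O: 4.531 g ÷ 16.00 g/mol = 0.2832 mol
Ratios (÷ 0.1888): Al 1.000, O 1.500
Scaling by 2: Al 2.00, O 3.00 → Al2O3

Al2O3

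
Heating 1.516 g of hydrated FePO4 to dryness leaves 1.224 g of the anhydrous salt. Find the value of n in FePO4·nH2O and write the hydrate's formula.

FePO4·2H2O

Mass of water lost = 1.516 − 1.224 = 0.292 g → 0.292 / 18.02 = 0.0162 mol H2O
Molar mass of FePO4 = 150.82 g/mol → mol FePO4 = 1.224 / 150.82 = 0.008116
n = 0.0162 / 0.008116 = 2.00 ≈ 2 → FePO4·2H2O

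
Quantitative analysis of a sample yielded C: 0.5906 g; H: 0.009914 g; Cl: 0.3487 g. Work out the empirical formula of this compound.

C: 0.5906 g ÷ 12.01 g/mol = 0.04918 mol
H: 0.009914 g ÷ 1.008 g/mol = 0.009835 mol
Cl: 0.3487 g ÷ 35.45 g/mol = 0.009836 mol
Ratios (÷ 0.009835): C 5.000, H 1.000, Cl 1.000
≈ 5:1:1 → C5HCl

C5HCl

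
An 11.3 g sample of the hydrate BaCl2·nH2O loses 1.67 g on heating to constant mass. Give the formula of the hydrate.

Mass of anhydrous BaCl2 = 11.3 − 1.67 = 9.63 g
mol H2O = 1.67 / 18.02 = 0.09267
Molar mass of BaCl2 = 208.23 g/mol → mol BaCl2 = 9.63 / 208.23 = 0.04625
n = 0.09267 / 0.04625 = 2.00 ≈ 2 → BaCl2·2H2O

BaCl2·2H2O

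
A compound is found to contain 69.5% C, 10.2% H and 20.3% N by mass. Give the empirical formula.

Assume 100 g: 69.5 g C, 10.2 g H, 20.3 g N.
C: 69.5 g ÷ 12.01 g/mol = 5.787 mol
H: 10.2 g ÷ 1.008 g/mol = 10.12 mol
N: 20.3 g ÷ 14.01 g/mol = 1.449 mol
Ratios (÷ 1.449): C 3.994, H 6.984, N 1.000
→ C4H7N

C4H7N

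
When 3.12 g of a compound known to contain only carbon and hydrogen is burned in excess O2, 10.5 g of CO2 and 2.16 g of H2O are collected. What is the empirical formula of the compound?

CH

mol C = 10.5 / 44.01 = 0.2386; mass C = 0.2386 × 12.01 = 2.865 g
mol H = 2 × (2.16 / 18.02) = 0.2397; mass H = 0.2397 × 1.008 = 0.2417 g
Smallest is C at 0.2386 mol; normalising gives C 1.000, H 1.005
Ratio ≈ 1:1, so the empirical formula is CH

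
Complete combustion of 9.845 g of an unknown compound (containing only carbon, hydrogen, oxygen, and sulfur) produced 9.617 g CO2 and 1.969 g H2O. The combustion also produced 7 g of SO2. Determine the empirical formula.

mol C = 9.617 / 44.01 = 0.2185; mass C = 0.2185 × 12.01 = 2.624 g
mol H = 2 × (1.969 / 18.02) = 0.2185; mass H = 0.2185 × 1.008 = 0.2203 g
mol S = 7 / 64.07 = 0.1093; mass S = 3.504 g
mass O = 9.845 − (6.349) = 3.496 g → mol O = 0.2185
Smallest is S at 0.1093 mol; normalising gives C 2.000, H 2.000, O 2.000, S 1.000
≈ 2:2:2:1 → C2H2O2S

C2H2O2S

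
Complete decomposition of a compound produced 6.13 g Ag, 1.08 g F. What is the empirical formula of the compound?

Ag: 6.13 g ÷ 107.87 g/mol = 0.05683 mol
F: 1.08 g ÷ 19.00 g/mol = 0.05684 mol
Divide by the smallest (0.05683 mol Ag): Ag 1.000, F 1.000
≈ 1:1 → AgF

AgF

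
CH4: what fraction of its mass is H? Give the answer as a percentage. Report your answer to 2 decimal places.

25.13%

Molar mass = 1(12.01) + 4(1.008) = 16.042 g/mol
Mass of H per mole = 4 × 1.008 = 4.032 g
% H = 4.032 / 16.042 × 100 = 25.13%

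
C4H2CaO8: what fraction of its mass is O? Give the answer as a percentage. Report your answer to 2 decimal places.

58.68%

Molar mass = 4(12.01) + 2(1.008) + 1(40.08) + 8(16.00) = 218.136 g/mol
Mass of O per mole = 8 × 16.00 = 128.000 g
% O = 128.000 / 218.136 × 100 = 58.68%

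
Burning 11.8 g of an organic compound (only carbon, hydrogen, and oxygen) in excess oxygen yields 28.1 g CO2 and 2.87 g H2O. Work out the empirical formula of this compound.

C8H4O3

mol C = 28.1 / 44.01 = 0.6385; mass C = 0.6385 × 12.01 = 7.668 g
mol H = 2 × (2.87 / 18.02) = 0.3185; mass H = 0.3185 × 1.008 = 0.3211 g
mass O = 11.8 − (7.989) = 3.811 g → mol O = 0.2382
Smallest is O at 0.2382 mol; normalising gives C 2.681, H 1.337, O 1.000
×3: C 8.04, H 4.01, O 3.00 → C8H4O3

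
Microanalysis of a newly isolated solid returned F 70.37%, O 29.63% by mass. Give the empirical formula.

Assume 100 g: 70.37 g F, 29.63 g O.
n(F) = 70.37/19.00 = 3.704, n(O) = 29.63/16.00 = 1.852
Ratios (÷ 1.852): F 2.000, O 1.000
≈ 2:1 → F2O

F2O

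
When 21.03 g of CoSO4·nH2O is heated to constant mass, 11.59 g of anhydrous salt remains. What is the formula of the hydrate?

CoSO4·7H2O

Mass of water lost = 21.03 − 11.59 = 9.44 g → 9.44 / 18.02 = 0.5239 mol H2O
Molar mass of CoSO4 = 155.00 g/mol → mol CoSO4 = 11.59 / 155.00 = 0.07477
n = 0.5239 / 0.07477 = 7.01 ≈ 7 → CoSO4·7H2O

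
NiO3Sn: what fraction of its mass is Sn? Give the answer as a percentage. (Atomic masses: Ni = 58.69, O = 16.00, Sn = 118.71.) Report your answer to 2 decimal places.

52.67%

Molar mass = 1(58.69) + 3(16.00) + 1(118.71) = 225.400 g/mol
Mass of Sn per mole = 1 × 118.71 = 118.710 g
% Sn = 118.710 / 225.400 × 100 = 52.67%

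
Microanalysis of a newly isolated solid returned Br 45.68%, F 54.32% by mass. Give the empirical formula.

Assume 100 g: 45.68 g Br, 54.32 g F.
Moles — Br: 45.68 / 79.90 = 0.5717 mol; F: 54.32 / 19.00 = 2.859 mol
Ratios (÷ 0.5717): Br 1.000, F 5.001
≈ 1:5 → BrF5

BrF5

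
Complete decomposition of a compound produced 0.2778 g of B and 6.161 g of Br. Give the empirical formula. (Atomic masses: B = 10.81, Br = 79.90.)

BBr3

n(B) = 0.2778/10.81 = 0.0257, n(Br) = 6.161/79.90 = 0.07711
Ratios (÷ 0.0257): B 1.000, Br 3.001
Ratio ≈ 1:3, so the empirical formula is BBr3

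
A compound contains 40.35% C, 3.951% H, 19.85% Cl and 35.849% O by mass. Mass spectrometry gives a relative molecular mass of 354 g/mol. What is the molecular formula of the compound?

Assume 100 g: 40.35 g C, 3.951 g H, 19.85 g Cl, 35.849 g O.
Moles — C: 40.35 / 12.01 = 3.36 mol; H: 3.951 / 1.008 = 3.92 mol; Cl: 19.85 / 35.45 = 0.5599 mol; O: 35.849 / 16.00 = 2.241 mol
Ratios (÷ 0.5599): C 6.000, H 7.000, Cl 1.000, O 4.001
→ C6H7ClO4
Empirical-formula mass = 178.57 g/mol
n = 354 / 178.57 = 1.98 ≈ 2
Molecular formula = (C6H7ClO4)×2 = C12H14Cl2O8

C12H14Cl2O8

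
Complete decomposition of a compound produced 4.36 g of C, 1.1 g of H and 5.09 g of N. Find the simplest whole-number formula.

n(C) = 4.36/12.01 = 0.363, n(H) = 1.1/1.008 = 1.091, n(N) = 5.09/14.01 = 0.3633
Smallest is C at 0.363 mol; normalising gives C 1.000, H 3.006, N 1.001
→ CH3N

CH3N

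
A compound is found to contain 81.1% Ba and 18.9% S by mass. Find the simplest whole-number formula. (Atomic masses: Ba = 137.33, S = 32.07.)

Assume 100 g: 81.1 g Ba, 18.9 g S.
Ba: 81.1 g ÷ 137.33 g/mol = 0.5905 mol
S: 18.9 g ÷ 32.07 g/mol = 0.5893 mol
Divide by the smallest (0.5893 mol S): Ba 1.002, S 1.000
≈ 1:1 → BaS

BaS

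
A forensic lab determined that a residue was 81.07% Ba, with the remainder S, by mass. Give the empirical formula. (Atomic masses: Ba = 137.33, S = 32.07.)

BaS

Assume 100 g: 81.07 g Ba, 18.93 g S.
n(Ba) = 81.07/137.33 = 0.5903, n(S) = 18.93/32.07 = 0.5903
Ratios (÷ 0.5903): Ba 1.000, S 1.000
Ratio ≈ 1:1, so the empirical formula is BaS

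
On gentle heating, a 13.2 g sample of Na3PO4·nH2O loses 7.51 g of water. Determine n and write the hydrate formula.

Mass of anhydrous Na3PO4 = 13.2 − 7.51 = 5.69 g
mol H2O = 7.51 / 18.02 = 0.4168
Molar mass of Na3PO4 = 163.94 g/mol → mol Na3PO4 = 5.69 / 163.94 = 0.03471
n = 0.4168 / 0.03471 = 12.01 ≈ 12 → Na3PO4·12H2O

Na3PO4·12H2O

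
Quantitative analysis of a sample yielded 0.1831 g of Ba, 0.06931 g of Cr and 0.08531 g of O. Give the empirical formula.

BaCrO4

n(Ba) = 0.1831/137.33 = 0.001333, n(Cr) = 0.06931/52.00 = 0.001333, n(O) = 0.08531/16.00 = 0.005332
Ratios (÷ 0.001333): Ba 1.000, Cr 1.000, O 4.000
≈ 1:1:4 → BaCrO4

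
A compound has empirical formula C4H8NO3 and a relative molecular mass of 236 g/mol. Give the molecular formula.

Empirical-formula mass = 118.11 g/mol
n = 236 / 118.11 = 2.00 ≈ 2
Molecular formula = (C4H8NO3)2 = C8H16N2O6

C8H16N2O6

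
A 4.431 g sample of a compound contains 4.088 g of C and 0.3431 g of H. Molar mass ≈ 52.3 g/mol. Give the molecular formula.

n(C) = 4.088/12.01 = 0.3404, n(H) = 0.3431/1.008 = 0.3404
Ratios (÷ 0.3404): C 1.000, H 1.000
→ CH
Empirical-formula mass = 13.02 g/mol
n = 52.3 / 13.02 = 4.02 ≈ 4
Molecular formula = (CH)×4 = C4H4

C4H4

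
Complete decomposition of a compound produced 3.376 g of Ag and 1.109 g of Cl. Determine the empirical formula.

n(Ag) = 3.376/107.87 = 0.0313, n(Cl) = 1.109/35.45 = 0.03128
Smallest is Cl at 0.03128 mol; normalising gives Ag 1.000, Cl 1.000
→ AgCl

AgCl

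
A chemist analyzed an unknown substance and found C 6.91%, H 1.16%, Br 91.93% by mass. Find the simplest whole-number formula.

Assume 100 g: 6.91 g C, 1.16 g H, 91.93 g Br.
C: 6.91 g ÷ 12.01 g/mol = 0.5754 mol
H: 1.16 g ÷ 1.008 g/mol = 1.151 mol
Br: 91.93 g ÷ 79.90 g/mol = 1.151 mol
Ratios (÷ 0.5754): C 1.000, H 2.000, Br 2.000
Ratio ≈ 1:2:2, so the empirical formula is CH2Br2

CH2Br2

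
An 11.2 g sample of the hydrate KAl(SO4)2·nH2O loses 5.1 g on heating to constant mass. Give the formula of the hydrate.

Mass of anhydrous KAl(SO4)2 = 11.2 − 5.1 = 6.1 g
mol H2O = 5.1 / 18.02 = 0.283
Molar mass of KAl(SO4)2 = 258.22 g/mol → mol KAl(SO4)2 = 6.1 / 258.22 = 0.02362
n = 0.283 / 0.02362 = 11.98 ≈ 12 → KAl(SO4)2·12H2O

KAl(SO4)2·12H2O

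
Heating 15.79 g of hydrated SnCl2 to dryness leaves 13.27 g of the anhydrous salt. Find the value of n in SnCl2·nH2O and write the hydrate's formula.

Mass of water lost = 15.79 − 13.27 = 2.52 g → 2.52 / 18.02 = 0.1398 mol H2O
Molar mass of SnCl2 = 189.61 g/mol → mol SnCl2 = 13.27 / 189.61 = 0.06999
n = 0.1398 / 0.06999 = 2.00 ≈ 2 → SnCl2·2H2O

SnCl2·2H2O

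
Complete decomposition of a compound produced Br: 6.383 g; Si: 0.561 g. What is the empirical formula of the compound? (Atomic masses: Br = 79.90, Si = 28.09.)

Br4Si

n(Br) = 6.383/79.90 = 0.07989, n(Si) = 0.561/28.09 = 0.01997
Divide by the smallest (0.01997 mol Si): Br 4.000, Si 1.000
Ratio ≈ 4:1, so the empirical formula is Br4Si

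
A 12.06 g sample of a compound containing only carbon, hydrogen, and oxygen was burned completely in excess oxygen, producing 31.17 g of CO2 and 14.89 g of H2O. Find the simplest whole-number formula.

C6H14O

mol C = 31.17 / 44.01 = 0.7082; mass C = 0.7082 × 12.01 = 8.506 g
mol H = 2 × (14.89 / 18.02) = 1.653; mass H = 1.653 × 1.008 = 1.666 g
mass O = 12.06 − (10.17) = 1.888 g → mol O = 0.1180
Ratios (÷ 0.118): C 6.002, H 14.004, O 1.000
→ C6H14O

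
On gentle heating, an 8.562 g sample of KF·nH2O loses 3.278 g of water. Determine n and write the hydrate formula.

Mass of anhydrous KF = 8.562 − 3.278 = 5.284 g
mol H2O = 3.278 / 18.02 = 0.1819
Molar mass of KF = 58.10 g/mol → mol KF = 5.284 / 58.10 = 0.09095
n = 0.1819 / 0.09095 = 2.00 ≈ 2 → KF·2H2O

KF·2H2O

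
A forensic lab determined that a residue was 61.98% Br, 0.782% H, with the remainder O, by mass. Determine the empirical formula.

Assume 100 g: 61.98 g Br, 0.782 g H, 37.238 g O.
Moles — Br: 61.98 / 79.90 = 0.7757 mol; H: 0.782 / 1.008 = 0.7758 mol; O: 37.238 / 16.00 = 2.327 mol
Ratios (÷ 0.7757): Br 1.000, H 1.000, O 3.000
Ratio ≈ 1:1:3, so the empirical formula is BrHO3

BrHO3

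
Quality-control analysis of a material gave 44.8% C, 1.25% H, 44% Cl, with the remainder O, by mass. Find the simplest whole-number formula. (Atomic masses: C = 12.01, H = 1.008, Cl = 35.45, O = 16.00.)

Assume 100 g: 44.8 g C, 1.25 g H, 44 g Cl, 9.95 g O.
C: 44.8 g ÷ 12.01 g/mol = 3.73 mol
H: 1.25 g ÷ 1.008 g/mol = 1.24 mol
Cl: 44 g ÷ 35.45 g/mol = 1.241 mol
O: 9.95 g ÷ 16.00 g/mol = 0.6219 mol
Divide by the smallest (0.6219 mol O): C 5.998, H 1.994, Cl 1.996, O 1.000
≈ 6:2:2:1 → C6H2Cl2O

C6H2Cl2O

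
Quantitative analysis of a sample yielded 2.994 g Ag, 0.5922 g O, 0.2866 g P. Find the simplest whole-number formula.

Ag: 2.994 g ÷ 107.87 g/mol = 0.02776 mol
O: 0.5922 g ÷ 16.00 g/mol = 0.03701 mol
P: 0.2866 g ÷ 30.97 g/mol = 0.009254 mol
Smallest is P at 0.009254 mol; normalising gives Ag 2.999, O 4.000, P 1.000
→ Ag3O4P

Ag3O4P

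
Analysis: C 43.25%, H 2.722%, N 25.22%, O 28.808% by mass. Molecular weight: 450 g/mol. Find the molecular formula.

C16H12N8O8

Assume 100 g: 43.25 g C, 2.722 g H, 25.22 g N, 28.808 g O.
C: 43.25 g ÷ 12.01 g/mol = 3.601 mol
H: 2.722 g ÷ 1.008 g/mol = 2.7 mol
N: 25.22 g ÷ 14.01 g/mol = 1.8 mol
O: 28.808 g ÷ 16.00 g/mol = 1.8 mol
Divide by the smallest (1.8 mol N): C 2.000, H 1.500, N 1.000, O 1.000
Multiply by 2: C 4.00, H 3.00, N 2.00, O 2.00 → C4H3N2O2
Empirical-formula mass = 111.08 g/mol
n = 450 / 111.08 = 4.05 ≈ 4
Molecular formula = (C4H3N2O2)×4 = C16H12N8O8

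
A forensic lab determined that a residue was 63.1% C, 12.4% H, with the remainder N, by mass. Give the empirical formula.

C3H7N

Assume 100 g: 63.1 g C, 12.4 g H, 24.5 g N.
n(C) = 63.1/12.01 = 5.254, n(H) = 12.4/1.008 = 12.3, n(N) = 24.5/14.01 = 1.749
Smallest is N at 1.749 mol; normalising gives C 3.004, H 7.034, N 1.000
≈ 3:7:1 → C3H7N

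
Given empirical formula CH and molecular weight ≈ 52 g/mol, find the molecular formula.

C4H4

Empirical-formula mass = 13.02 g/mol
n = 52 / 13.02 = 3.99 ≈ 4
Molecular formula = (CH)4 = C4H4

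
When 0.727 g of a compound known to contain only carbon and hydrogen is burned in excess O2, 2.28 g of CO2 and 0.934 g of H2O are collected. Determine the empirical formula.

mol C = 2.28 / 44.01 = 0.05181; mass C = 0.05181 × 12.01 = 0.6222 g
mol H = 2 × (0.934 / 18.02) = 0.1037; mass H = 0.1037 × 1.008 = 0.1045 g
Smallest is C at 0.05181 mol; normalising gives C 1.000, H 2.001
≈ 1:2 → CH2

CH2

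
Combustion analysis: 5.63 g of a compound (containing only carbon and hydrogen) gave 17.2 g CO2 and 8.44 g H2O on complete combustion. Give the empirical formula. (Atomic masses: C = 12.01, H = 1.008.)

mol C = 17.2 / 44.01 = 0.3908; mass C = 0.3908 × 12.01 = 4.694 g
mol H = 2 × (8.44 / 18.02) = 0.9367; mass H = 0.9367 × 1.008 = 0.9442 g
Ratios (÷ 0.3908): C 1.000, H 2.397
Scaling by 5: C 5.00, H 11.98 → C5H12

C5H12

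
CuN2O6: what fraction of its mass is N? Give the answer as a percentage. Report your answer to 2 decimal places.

14.94%

Molar mass = 1(63.55) + 2(14.01) + 6(16.00) = 187.570 g/mol
Mass of N per mole = 2 × 14.01 = 28.020 g
% N = 28.020 / 187.570 × 100 = 14.94%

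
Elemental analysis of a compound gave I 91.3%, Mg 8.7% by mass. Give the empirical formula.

Assume 100 g: 91.3 g I, 8.7 g Mg.
Moles — I: 91.3 / 126.90 = 0.7195 mol; Mg: 8.7 / 24.31 = 0.3579 mol
Smallest is Mg at 0.3579 mol; normalising gives I 2.010, Mg 1.000
Ratio ≈ 2:1, so the empirical formula is I2Mg

I2Mg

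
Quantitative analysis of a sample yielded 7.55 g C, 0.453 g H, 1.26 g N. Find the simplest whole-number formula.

C7H5N

C: 7.55 g ÷ 12.01 g/mol = 0.6286 mol
H: 0.453 g ÷ 1.008 g/mol = 0.4494 mol
N: 1.26 g ÷ 14.01 g/mol = 0.08994 mol
Smallest is N at 0.08994 mol; normalising gives C 6.990, H 4.997, N 1.000
≈ 7:5:1 → C7H5N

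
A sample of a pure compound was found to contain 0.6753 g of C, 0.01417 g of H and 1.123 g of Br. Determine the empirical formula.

C: 0.6753 g ÷ 12.01 g/mol = 0.05623 mol
H: 0.01417 g ÷ 1.008 g/mol = 0.01406 mol
Br: 1.123 g ÷ 79.90 g/mol = 0.01406 mol
Divide by the smallest (0.01406 mol Br): C 4.001, H 1.000, Br 1.000
Ratio ≈ 4:1:1, so the empirical formula is C4HBr

C4HBr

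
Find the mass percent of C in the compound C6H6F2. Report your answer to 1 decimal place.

Molar mass = 6(12.01) + 6(1.008) + 2(19.00) = 116.108 g/mol
Mass of C per mole = 6 × 12.01 = 72.060 g
% C = 72.060 / 116.108 × 100 = 62.1%

62.1%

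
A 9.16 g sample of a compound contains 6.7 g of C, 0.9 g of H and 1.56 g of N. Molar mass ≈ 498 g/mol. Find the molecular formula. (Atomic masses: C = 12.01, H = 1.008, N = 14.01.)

C: 6.7 g ÷ 12.01 g/mol = 0.5579 mol
H: 0.9 g ÷ 1.008 g/mol = 0.8929 mol
N: 1.56 g ÷ 14.01 g/mol = 0.1113 mol
Ratios (÷ 0.1113): C 5.010, H 8.019, N 1.000
→ C5H8N
Empirical-formula mass = 82.12 g/mol
n = 498 / 82.12 = 6.06 ≈ 6
Molecular formula = (C5H8N)×6 = C30H48N6

C30H48N6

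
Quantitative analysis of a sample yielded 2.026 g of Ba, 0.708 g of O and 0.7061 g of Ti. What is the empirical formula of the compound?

Ba: 2.026 g ÷ 137.33 g/mol = 0.01475 mol
O: 0.708 g ÷ 16.00 g/mol = 0.04425 mol
Ti: 0.7061 g ÷ 47.87 g/mol = 0.01475 mol
Ratios (÷ 0.01475): Ba 1.000, O 3.000, Ti 1.000
→ BaO3Ti

BaO3Ti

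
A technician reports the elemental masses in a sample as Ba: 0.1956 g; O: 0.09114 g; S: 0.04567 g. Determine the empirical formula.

Moles — Ba: 0.1956 / 137.33 = 0.001424 mol; O: 0.09114 / 16.00 = 0.005696 mol; S: 0.04567 / 32.07 = 0.001424 mol
Ratios (÷ 0.001424): Ba 1.000, O 4.000, S 1.000
≈ 1:4:1 → BaO4S

BaO4S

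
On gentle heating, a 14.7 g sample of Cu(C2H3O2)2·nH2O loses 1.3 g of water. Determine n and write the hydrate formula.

Cu(C2H3O2)2·H2O

Mass of anhydrous Cu(C2H3O2)2 = 14.7 − 1.3 = 13.4 g
mol H2O = 1.3 / 18.02 = 0.07214
Molar mass of Cu(C2H3O2)2 = 181.64 g/mol → mol Cu(C2H3O2)2 = 13.4 / 181.64 = 0.07377
n = 0.07214 / 0.07377 = 0.98 ≈ 1 → Cu(C2H3O2)2·H2O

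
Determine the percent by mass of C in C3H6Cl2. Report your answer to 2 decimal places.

31.89%

Molar mass = 3(12.01) + 6(1.008) + 2(35.45) = 112.978 g/mol
Mass of C per mole = 3 × 12.01 = 36.030 g
% C = 36.030 / 112.978 × 100 = 31.89%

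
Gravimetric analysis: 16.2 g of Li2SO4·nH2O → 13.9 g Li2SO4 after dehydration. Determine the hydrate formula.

Mass of water lost = 16.2 − 13.9 = 2.3 g → 2.3 / 18.02 = 0.1276 mol H2O
Molar mass of Li2SO4 = 109.95 g/mol → mol Li2SO4 = 13.9 / 109.95 = 0.1264
n = 0.1276 / 0.1264 = 1.01 ≈ 1 → Li2SO4·H2O

Li2SO4·H2O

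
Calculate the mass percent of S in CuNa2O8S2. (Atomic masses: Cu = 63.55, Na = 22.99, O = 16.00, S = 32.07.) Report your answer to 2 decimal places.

Molar mass = 1(63.55) + 2(22.99) + 8(16.00) + 2(32.07) = 301.670 g/mol
Mass of S per mole = 2 × 32.07 = 64.140 g
% S = 64.140 / 301.670 × 100 = 21.26%

21.26%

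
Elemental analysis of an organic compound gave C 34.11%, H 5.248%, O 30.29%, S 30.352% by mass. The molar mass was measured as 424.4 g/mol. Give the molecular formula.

C12H22O8S4

Assume 100 g: 34.11 g C, 5.248 g H, 30.29 g O, 30.352 g S.
C: 34.11 g ÷ 12.01 g/mol = 2.84 mol
H: 5.248 g ÷ 1.008 g/mol = 5.206 mol
O: 30.29 g ÷ 16.00 g/mol = 1.893 mol
S: 30.352 g ÷ 32.07 g/mol = 0.9464 mol
Smallest is S at 0.9464 mol; normalising gives C 3.001, H 5.501, O 2.000, S 1.000
Multiply by 2: C 6.00, H 11.00, O 4.00, S 2.00 → C6H11O4S2
Empirical-formula mass = 211.29 g/mol
n = 424.4 / 211.29 = 2.01 ≈ 2
Molecular formula = (C6H11O4S2)×2 = C12H22O8S4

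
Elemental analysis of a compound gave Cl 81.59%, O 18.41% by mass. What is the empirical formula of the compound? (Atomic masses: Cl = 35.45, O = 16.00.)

Assume 100 g: 81.59 g Cl, 18.41 g O.
Moles — Cl: 81.59 / 35.45 = 2.302 mol; O: 18.41 / 16.00 = 1.151 mol
Ratios (÷ 1.151): Cl 2.000, O 1.000
Ratio ≈ 2:1, so the empirical formula is Cl2O

Cl2O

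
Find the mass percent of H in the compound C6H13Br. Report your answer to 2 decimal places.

7.94%

Molar mass = 6(12.01) + 13(1.008) + 1(79.90) = 165.064 g/mol
Mass of H per mole = 13 × 1.008 = 13.104 g
% H = 13.104 / 165.064 × 100 = 7.94%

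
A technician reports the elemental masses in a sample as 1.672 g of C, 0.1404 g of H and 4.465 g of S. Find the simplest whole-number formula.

Moles — C: 1.672 / 12.01 = 0.1392 mol; H: 0.1404 / 1.008 = 0.1393 mol; S: 4.465 / 32.07 = 0.1392 mol
Ratios (÷ 0.1392): C 1.000, H 1.000, S 1.000
Ratio ≈ 1:1:1, so the empirical formula is CHS

CHS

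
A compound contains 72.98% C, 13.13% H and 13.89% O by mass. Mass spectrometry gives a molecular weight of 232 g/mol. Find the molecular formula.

C14H30O2

Assume 100 g: 72.98 g C, 13.13 g H, 13.89 g O.
n(C) = 72.98/12.01 = 6.077, n(H) = 13.13/1.008 = 13.03, n(O) = 13.89/16.00 = 0.8681
Smallest is O at 0.8681 mol; normalising gives C 7.000, H 15.005, O 1.000
→ C7H15O
Empirical-formula mass = 115.19 g/mol
n = 232 / 115.19 = 2.01 ≈ 2
Molecular formula = (C7H15O)×2 = C14H30O2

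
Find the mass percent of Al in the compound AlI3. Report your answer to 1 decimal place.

6.6%

Molar mass = 1(26.98) + 3(126.90) = 407.680 g/mol
Mass of Al per mole = 1 × 26.98 = 26.980 g
% Al = 26.980 / 407.680 × 100 = 6.6%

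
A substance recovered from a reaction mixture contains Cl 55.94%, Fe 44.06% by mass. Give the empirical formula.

Cl2Fe

Assume 100 g: 55.94 g Cl, 44.06 g Fe.
Cl: 55.94 g ÷ 35.45 g/mol = 1.578 mol
Fe: 44.06 g ÷ 55.85 g/mol = 0.7889 mol
Divide by the smallest (0.7889 mol Fe): Cl 2.000, Fe 1.000
→ Cl2Fe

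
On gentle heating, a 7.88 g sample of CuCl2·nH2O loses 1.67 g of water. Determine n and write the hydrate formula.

CuCl2·2H2O

Mass of anhydrous CuCl2 = 7.88 − 1.67 = 6.21 g
mol H2O = 1.67 / 18.02 = 0.09267
Molar mass of CuCl2 = 134.45 g/mol → mol CuCl2 = 6.21 / 134.45 = 0.04619
n = 0.09267 / 0.04619 = 2.01 ≈ 2 → CuCl2·2H2O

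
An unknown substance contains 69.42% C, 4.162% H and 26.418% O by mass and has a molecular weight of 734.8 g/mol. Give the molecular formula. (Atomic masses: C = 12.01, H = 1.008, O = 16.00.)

Assume 100 g: 69.42 g C, 4.162 g H, 26.418 g O.
n(C) = 69.42/12.01 = 5.78, n(H) = 4.162/1.008 = 4.129, n(O) = 26.418/16.00 = 1.651
Smallest is O at 1.651 mol; normalising gives C 3.501, H 2.501, O 1.000
×2: C 7.00, H 5.00, O 2.00 → C7H5O2
Empirical-formula mass = 121.11 g/mol
n = 734.8 / 121.11 = 6.07 ≈ 6
Molecular formula = (C7H5O2)×6 = C42H30O12

C42H30O12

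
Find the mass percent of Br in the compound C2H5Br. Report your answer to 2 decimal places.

73.33%

Molar mass = 2(12.01) + 5(1.008) + 1(79.90) = 108.960 g/mol
Mass of Br per mole = 1 × 79.90 = 79.900 g
% Br = 79.900 / 108.960 × 100 = 73.33%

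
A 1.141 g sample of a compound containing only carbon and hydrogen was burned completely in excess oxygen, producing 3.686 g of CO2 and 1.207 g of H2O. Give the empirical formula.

mol C = 3.686 / 44.01 = 0.08375; mass C = 0.08375 × 12.01 = 1.006 g
mol H = 2 × (1.207 / 18.02) = 0.1340; mass H = 0.1340 × 1.008 = 0.1350 g
Ratios (÷ 0.08375): C 1.000, H 1.599
Scaling by 5: C 5.00, H 8.00 → C5H8

C5H8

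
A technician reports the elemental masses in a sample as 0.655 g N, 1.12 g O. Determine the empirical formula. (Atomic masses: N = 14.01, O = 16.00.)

N2O3

N: 0.655 g ÷ 14.01 g/mol = 0.04675 mol
O: 1.12 g ÷ 16.00 g/mol = 0.07 mol
Smallest is N at 0.04675 mol; normalising gives N 1.000, O 1.497
Scaling by 2: N 2.00, O 2.99 → N2O3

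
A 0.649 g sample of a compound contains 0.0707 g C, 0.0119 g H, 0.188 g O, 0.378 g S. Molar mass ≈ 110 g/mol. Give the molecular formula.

C: 0.0707 g ÷ 12.01 g/mol = 0.005887 mol
H: 0.0119 g ÷ 1.008 g/mol = 0.01181 mol
O: 0.188 g ÷ 16.00 g/mol = 0.01175 mol
S: 0.378 g ÷ 32.07 g/mol = 0.01179 mol
Smallest is C at 0.005887 mol; normalising gives C 1.000, H 2.005, O 1.996, S 2.002
≈ 1:2:2:2 → CH2O2S2
Empirical-formula mass = 110.17 g/mol
n = 110 / 110.17 = 1.00 ≈ 1
Molecular formula = empirical formula = CH2O2S2

CH2O2S2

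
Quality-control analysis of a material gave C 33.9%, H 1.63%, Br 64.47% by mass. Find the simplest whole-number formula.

C7H4Br2

Assume 100 g: 33.9 g C, 1.63 g H, 64.47 g Br.
Moles — C: 33.9 / 12.01 = 2.823 mol; H: 1.63 / 1.008 = 1.617 mol; Br: 64.47 / 79.90 = 0.8069 mol
Smallest is Br at 0.8069 mol; normalising gives C 3.498, H 2.004, Br 1.000
Scaling by 2: C 7.00, H 4.01, Br 2.00 → C7H4Br2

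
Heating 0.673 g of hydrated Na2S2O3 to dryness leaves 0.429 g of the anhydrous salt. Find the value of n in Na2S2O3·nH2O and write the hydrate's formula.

Mass of water lost = 0.673 − 0.429 = 0.244 g → 0.244 / 18.02 = 0.01354 mol H2O
Molar mass of Na2S2O3 = 158.12 g/mol → mol Na2S2O3 = 0.429 / 158.12 = 0.002713
n = 0.01354 / 0.002713 = 4.99 ≈ 5 → Na2S2O3·5H2O

Na2S2O3·5H2O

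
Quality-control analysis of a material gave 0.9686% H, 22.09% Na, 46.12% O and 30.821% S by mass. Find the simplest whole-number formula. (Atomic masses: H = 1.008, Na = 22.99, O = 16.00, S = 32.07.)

Assume 100 g: 0.9686 g H, 22.09 g Na, 46.12 g O, 30.821 g S.
n(H) = 0.9686/1.008 = 0.9609, n(Na) = 22.09/22.99 = 0.9609, n(O) = 46.12/16.00 = 2.882, n(S) = 30.821/32.07 = 0.9611
Divide by the smallest (0.9609 mol Na): H 1.000, Na 1.000, O 3.000, S 1.000
→ HNaO3S

HNaO3S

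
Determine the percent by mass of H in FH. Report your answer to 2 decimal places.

5.04%

Molar mass = 1(19.00) + 1(1.008) = 20.008 g/mol
Mass of H per mole = 1 × 1.008 = 1.008 g
% H = 1.008 / 20.008 × 100 = 5.04%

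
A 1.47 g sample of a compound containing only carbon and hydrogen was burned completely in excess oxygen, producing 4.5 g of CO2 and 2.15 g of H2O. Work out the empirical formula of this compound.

C3H7

mol C = 4.5 / 44.01 = 0.1022; mass C = 0.1022 × 12.01 = 1.228 g
mol H = 2 × (2.15 / 18.02) = 0.2386; mass H = 0.2386 × 1.008 = 0.2405 g
Smallest is C at 0.1022 mol; normalising gives C 1.000, H 2.334
Multiply by 3: C 3.00, H 7.00 → C3H7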